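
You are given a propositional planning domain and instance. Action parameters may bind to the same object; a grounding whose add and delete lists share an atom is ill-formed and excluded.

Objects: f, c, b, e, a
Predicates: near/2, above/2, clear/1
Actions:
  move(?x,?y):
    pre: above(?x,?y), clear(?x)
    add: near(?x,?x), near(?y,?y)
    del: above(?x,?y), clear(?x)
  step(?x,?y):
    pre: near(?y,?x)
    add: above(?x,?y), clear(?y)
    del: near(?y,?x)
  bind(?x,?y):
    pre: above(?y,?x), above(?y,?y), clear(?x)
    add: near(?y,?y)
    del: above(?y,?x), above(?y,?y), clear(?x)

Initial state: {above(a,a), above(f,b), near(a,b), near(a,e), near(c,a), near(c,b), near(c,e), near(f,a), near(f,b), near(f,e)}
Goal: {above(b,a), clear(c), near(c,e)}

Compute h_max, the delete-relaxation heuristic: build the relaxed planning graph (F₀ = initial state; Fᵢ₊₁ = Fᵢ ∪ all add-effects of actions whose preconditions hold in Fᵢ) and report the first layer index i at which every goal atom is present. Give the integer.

F0 = init (10 atoms)
F1 = F0 ∪ {above(a,c), above(a,f), above(b,a), above(b,c), above(b,f), above(e,a), above(e,c), above(e,f), clear(a), clear(c), clear(f)}  (21 atoms)
goal ⊆ F1  ⇒  h_max = 1

1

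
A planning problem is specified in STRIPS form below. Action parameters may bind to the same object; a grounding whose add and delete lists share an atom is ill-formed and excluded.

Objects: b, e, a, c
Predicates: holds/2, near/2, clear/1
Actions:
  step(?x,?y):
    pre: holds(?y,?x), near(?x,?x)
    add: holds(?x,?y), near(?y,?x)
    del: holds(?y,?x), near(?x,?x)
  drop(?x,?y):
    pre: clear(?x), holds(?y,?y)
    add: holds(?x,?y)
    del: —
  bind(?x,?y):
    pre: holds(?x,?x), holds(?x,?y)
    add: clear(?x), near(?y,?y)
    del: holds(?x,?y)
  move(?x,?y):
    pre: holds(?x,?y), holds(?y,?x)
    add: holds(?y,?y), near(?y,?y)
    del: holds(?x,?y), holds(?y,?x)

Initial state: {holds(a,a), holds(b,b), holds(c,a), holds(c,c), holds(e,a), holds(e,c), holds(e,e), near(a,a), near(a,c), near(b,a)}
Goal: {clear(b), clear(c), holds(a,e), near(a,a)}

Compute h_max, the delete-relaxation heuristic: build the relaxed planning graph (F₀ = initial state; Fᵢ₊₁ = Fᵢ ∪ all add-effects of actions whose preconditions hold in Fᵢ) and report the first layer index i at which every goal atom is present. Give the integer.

F0 = init (10 atoms)
F1 = F0 ∪ {clear(a), clear(b), clear(c), clear(e), holds(a,c), holds(a,e), near(b,b), near(c,a), near(c,c), near(e,a), near(e,e)}  (21 atoms)
goal ⊆ F1  ⇒  h_max = 1

1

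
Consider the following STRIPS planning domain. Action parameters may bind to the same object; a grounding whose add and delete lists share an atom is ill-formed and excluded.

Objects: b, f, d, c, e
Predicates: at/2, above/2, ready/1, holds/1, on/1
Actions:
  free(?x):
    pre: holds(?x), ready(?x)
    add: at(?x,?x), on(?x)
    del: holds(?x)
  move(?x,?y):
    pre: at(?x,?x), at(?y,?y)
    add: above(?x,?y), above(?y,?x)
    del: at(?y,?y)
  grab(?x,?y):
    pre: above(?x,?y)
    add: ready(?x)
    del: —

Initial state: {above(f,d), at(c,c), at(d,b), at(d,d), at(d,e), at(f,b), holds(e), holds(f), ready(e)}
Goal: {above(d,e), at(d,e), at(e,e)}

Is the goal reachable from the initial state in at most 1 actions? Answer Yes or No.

1. free(e)  →  {above(f,d), at(c,c), at(d,b), at(d,d), at(d,e), at(e,e), at(f,b), holds(f), on(e), ready(e)}
2. move(e,d)  →  {above(d,e), above(e,d), above(f,d), at(c,c), at(d,b), at(d,e), at(e,e), at(f,b), holds(f), on(e), ready(e)}
optimal plan length = 2; 2 > 1

No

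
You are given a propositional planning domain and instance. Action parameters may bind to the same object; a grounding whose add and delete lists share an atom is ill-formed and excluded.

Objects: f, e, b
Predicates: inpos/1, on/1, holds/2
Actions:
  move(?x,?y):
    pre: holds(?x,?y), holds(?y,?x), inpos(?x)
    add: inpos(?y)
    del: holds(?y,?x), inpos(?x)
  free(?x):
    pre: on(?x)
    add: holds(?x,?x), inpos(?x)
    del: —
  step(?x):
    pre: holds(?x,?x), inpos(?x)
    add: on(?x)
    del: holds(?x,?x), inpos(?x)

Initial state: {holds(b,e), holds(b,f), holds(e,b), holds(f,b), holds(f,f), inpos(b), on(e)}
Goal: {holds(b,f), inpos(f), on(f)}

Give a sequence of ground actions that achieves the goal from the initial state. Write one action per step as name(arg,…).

1. move(b,f)  →  {holds(b,e), holds(b,f), holds(e,b), holds(f,f), inpos(f), on(e)}
2. step(f)  →  {holds(b,e), holds(b,f), holds(e,b), on(e), on(f)}
3. free(f)  →  {holds(b,e), holds(b,f), holds(e,b), holds(f,f), inpos(f), on(e), on(f)}

move(b,f); step(f); free(f)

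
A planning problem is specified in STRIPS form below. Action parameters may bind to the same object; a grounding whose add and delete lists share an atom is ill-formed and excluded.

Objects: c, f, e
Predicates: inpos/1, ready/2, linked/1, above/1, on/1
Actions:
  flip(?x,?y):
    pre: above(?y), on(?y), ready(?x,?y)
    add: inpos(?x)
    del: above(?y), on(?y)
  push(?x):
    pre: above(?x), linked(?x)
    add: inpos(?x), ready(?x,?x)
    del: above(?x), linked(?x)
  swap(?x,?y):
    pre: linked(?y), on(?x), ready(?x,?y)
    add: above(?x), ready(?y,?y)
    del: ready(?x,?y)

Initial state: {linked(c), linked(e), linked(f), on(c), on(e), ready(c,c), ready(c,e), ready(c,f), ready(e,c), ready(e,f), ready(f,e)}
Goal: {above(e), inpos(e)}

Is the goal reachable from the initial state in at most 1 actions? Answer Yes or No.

No

1. swap(c,f)  →  {above(c), linked(c), linked(e), linked(f), on(c), on(e), ready(c,c), ready(c,e), ready(e,c), ready(e,f), ready(f,e), ready(f,f)}
2. flip(e,c)  →  {inpos(e), linked(c), linked(e), linked(f), on(e), ready(c,c), ready(c,e), ready(e,c), ready(e,f), ready(f,e), ready(f,f)}
3. swap(e,c)  →  {above(e), inpos(e), linked(c), linked(e), linked(f), on(e), ready(c,c), ready(c,e), ready(e,f), ready(f,e), ready(f,f)}
optimal plan length = 3; 3 > 1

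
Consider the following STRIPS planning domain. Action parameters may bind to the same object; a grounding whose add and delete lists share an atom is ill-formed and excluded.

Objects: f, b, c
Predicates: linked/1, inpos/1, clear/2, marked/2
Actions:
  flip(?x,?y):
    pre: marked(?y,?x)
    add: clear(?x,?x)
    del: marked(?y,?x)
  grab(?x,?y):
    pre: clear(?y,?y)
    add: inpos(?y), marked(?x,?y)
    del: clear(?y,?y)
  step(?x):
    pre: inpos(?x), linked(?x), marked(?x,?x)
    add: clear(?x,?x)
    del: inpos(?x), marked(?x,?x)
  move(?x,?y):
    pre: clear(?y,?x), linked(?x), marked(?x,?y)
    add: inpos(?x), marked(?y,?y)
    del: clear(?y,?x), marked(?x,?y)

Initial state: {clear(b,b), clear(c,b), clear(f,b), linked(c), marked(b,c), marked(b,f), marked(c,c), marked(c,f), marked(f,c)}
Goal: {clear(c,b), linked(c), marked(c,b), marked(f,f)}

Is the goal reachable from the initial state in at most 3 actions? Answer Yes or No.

Yes

1. flip(f,b)  →  {clear(b,b), clear(c,b), clear(f,b), clear(f,f), linked(c), marked(b,c), marked(c,c), marked(c,f), marked(f,c)}
2. grab(f,f)  →  {clear(b,b), clear(c,b), clear(f,b), inpos(f), linked(c), marked(b,c), marked(c,c), marked(c,f), marked(f,c), marked(f,f)}
3. grab(c,b)  →  {clear(c,b), clear(f,b), inpos(b), inpos(f), linked(c), marked(b,c), marked(c,b), marked(c,c), marked(c,f), marked(f,c), marked(f,f)}
optimal plan length = 3; 3 ≤ 3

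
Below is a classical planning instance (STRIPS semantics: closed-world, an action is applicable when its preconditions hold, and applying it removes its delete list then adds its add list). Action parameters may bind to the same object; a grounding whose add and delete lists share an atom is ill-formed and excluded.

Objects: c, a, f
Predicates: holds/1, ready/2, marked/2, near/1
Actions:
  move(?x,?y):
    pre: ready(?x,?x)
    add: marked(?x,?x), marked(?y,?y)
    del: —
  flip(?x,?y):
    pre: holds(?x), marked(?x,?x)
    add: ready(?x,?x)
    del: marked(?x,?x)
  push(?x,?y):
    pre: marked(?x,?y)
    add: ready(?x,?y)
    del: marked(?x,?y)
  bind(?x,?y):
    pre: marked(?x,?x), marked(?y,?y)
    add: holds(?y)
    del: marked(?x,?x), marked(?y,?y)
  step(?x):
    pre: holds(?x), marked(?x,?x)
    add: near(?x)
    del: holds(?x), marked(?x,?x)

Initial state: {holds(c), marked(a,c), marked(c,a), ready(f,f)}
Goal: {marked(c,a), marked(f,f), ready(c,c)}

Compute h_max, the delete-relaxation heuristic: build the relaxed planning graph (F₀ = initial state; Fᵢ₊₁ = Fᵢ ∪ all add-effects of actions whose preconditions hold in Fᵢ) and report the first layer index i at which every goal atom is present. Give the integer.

F0 = init (4 atoms)
F1 = F0 ∪ {marked(a,a), marked(c,c), marked(f,f), ready(a,c), ready(c,a)}  (9 atoms)
F2 = F1 ∪ {holds(a), holds(f), near(c), ready(a,a), ready(c,c)}  (14 atoms)
goal ⊆ F2  ⇒  h_max = 2

2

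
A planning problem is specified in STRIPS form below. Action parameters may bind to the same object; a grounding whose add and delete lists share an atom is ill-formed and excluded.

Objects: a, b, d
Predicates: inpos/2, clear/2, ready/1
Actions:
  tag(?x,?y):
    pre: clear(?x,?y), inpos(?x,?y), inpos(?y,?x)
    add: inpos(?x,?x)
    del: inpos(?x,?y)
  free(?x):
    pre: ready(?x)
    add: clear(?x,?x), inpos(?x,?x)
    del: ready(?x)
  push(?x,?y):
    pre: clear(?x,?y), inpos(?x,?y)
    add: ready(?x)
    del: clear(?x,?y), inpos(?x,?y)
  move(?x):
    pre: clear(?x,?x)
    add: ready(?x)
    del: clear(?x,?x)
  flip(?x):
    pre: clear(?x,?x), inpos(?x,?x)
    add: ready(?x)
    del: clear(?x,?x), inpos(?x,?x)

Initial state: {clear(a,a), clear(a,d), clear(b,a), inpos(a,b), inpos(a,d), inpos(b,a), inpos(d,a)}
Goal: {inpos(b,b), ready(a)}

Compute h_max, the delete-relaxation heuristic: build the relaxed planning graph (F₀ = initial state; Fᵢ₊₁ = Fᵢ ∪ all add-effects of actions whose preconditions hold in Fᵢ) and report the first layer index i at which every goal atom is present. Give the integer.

F0 = init (7 atoms)
F1 = F0 ∪ {inpos(a,a), inpos(b,b), ready(a), ready(b)}  (11 atoms)
goal ⊆ F1  ⇒  h_max = 1

1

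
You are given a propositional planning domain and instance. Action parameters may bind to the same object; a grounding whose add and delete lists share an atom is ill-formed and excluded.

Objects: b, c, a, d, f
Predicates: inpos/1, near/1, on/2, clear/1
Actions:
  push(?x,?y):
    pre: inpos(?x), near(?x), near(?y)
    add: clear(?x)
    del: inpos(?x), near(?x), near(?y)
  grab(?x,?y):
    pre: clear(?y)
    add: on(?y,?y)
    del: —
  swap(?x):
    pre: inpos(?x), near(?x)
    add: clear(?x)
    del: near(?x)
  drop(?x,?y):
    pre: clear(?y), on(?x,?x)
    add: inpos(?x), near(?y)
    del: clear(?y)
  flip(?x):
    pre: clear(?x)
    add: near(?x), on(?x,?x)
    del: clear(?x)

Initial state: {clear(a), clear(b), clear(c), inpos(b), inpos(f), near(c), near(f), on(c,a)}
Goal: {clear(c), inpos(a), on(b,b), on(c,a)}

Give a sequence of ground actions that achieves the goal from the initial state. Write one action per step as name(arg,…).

1. grab(b,b)  →  {clear(a), clear(b), clear(c), inpos(b), inpos(f), near(c), near(f), on(b,b), on(c,a)}
2. grab(b,a)  →  {clear(a), clear(b), clear(c), inpos(b), inpos(f), near(c), near(f), on(a,a), on(b,b), on(c,a)}
3. drop(a,b)  →  {clear(a), clear(c), inpos(a), inpos(b), inpos(f), near(b), near(c), near(f), on(a,a), on(b,b), on(c,a)}

grab(b,b); grab(b,a); drop(a,b)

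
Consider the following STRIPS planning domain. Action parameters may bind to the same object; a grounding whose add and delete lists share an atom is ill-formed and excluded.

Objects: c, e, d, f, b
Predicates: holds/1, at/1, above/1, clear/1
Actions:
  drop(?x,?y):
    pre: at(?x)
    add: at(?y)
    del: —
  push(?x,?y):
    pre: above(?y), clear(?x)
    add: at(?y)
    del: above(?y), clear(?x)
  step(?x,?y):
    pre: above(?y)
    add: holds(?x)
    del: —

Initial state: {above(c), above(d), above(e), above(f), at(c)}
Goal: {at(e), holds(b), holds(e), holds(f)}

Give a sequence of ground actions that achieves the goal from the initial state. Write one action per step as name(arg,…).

drop(c,e); step(e,c); step(f,c); step(b,c)

1. drop(c,e)  →  {above(c), above(d), above(e), above(f), at(c), at(e)}
2. step(e,c)  →  {above(c), above(d), above(e), above(f), at(c), at(e), holds(e)}
3. step(f,c)  →  {above(c), above(d), above(e), above(f), at(c), at(e), holds(e), holds(f)}
4. step(b,c)  →  {above(c), above(d), above(e), above(f), at(c), at(e), holds(b), holds(e), holds(f)}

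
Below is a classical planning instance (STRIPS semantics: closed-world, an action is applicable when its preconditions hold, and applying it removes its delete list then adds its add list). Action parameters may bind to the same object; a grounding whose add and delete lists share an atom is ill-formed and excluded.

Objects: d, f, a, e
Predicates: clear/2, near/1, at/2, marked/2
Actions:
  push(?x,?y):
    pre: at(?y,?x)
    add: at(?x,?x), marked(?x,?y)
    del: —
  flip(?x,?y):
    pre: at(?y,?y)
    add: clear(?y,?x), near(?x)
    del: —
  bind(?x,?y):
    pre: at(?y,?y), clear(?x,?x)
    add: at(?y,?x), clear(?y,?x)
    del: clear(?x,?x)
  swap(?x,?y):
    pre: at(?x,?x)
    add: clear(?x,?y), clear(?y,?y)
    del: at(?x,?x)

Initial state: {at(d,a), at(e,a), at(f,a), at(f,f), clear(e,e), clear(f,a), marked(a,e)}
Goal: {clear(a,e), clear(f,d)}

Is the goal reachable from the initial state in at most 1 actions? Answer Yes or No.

No

1. push(a,d)  →  {at(a,a), at(d,a), at(e,a), at(f,a), at(f,f), clear(e,e), clear(f,a), marked(a,d), marked(a,e)}
2. flip(d,f)  →  {at(a,a), at(d,a), at(e,a), at(f,a), at(f,f), clear(e,e), clear(f,a), clear(f,d), marked(a,d), marked(a,e), near(d)}
3. flip(e,a)  →  {at(a,a), at(d,a), at(e,a), at(f,a), at(f,f), clear(a,e), clear(e,e), clear(f,a), clear(f,d), marked(a,d), marked(a,e), near(d), near(e)}
optimal plan length = 3; 3 > 1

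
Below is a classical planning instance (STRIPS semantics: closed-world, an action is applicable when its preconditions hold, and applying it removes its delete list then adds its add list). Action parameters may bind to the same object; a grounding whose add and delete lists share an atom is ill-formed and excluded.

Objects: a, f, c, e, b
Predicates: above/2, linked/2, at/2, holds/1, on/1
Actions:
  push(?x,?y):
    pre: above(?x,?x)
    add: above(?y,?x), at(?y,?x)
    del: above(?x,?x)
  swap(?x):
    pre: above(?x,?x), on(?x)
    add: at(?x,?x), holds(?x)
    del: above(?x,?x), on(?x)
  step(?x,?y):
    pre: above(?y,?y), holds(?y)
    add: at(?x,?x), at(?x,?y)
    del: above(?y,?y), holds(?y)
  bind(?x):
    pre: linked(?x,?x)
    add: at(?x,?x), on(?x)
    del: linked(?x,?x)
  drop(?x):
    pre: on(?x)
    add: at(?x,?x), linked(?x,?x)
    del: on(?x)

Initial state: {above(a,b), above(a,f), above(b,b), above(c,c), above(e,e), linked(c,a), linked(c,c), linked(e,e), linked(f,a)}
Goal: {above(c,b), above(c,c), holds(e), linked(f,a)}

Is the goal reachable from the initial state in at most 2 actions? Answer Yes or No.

1. push(b,c)  →  {above(a,b), above(a,f), above(c,b), above(c,c), above(e,e), at(c,b), linked(c,a), linked(c,c), linked(e,e), linked(f,a)}
2. bind(e)  →  {above(a,b), above(a,f), above(c,b), above(c,c), above(e,e), at(c,b), at(e,e), linked(c,a), linked(c,c), linked(f,a), on(e)}
3. swap(e)  →  {above(a,b), above(a,f), above(c,b), above(c,c), at(c,b), at(e,e), holds(e), linked(c,a), linked(c,c), linked(f,a)}
optimal plan length = 3; 3 > 2

No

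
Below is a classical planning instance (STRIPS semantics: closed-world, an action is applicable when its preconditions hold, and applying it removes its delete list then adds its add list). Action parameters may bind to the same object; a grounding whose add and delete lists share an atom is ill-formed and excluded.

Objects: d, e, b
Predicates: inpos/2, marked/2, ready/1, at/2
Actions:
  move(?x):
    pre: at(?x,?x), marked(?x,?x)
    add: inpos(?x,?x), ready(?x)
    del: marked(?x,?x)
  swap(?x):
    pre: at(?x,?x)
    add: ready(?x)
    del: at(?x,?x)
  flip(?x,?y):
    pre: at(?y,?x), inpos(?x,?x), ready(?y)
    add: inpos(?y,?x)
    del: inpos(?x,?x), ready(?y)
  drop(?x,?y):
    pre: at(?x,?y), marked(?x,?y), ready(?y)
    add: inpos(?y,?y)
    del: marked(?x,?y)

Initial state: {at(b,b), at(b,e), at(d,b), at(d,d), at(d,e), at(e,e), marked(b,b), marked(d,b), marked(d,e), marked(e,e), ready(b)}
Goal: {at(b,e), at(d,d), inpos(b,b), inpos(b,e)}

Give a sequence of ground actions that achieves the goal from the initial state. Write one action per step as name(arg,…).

1. move(e)  →  {at(b,b), at(b,e), at(d,b), at(d,d), at(d,e), at(e,e), inpos(e,e), marked(b,b), marked(d,b), marked(d,e), ready(b), ready(e)}
2. move(b)  →  {at(b,b), at(b,e), at(d,b), at(d,d), at(d,e), at(e,e), inpos(b,b), inpos(e,e), marked(d,b), marked(d,e), ready(b), ready(e)}
3. flip(e,b)  →  {at(b,b), at(b,e), at(d,b), at(d,d), at(d,e), at(e,e), inpos(b,b), inpos(b,e), marked(d,b), marked(d,e), ready(e)}

move(e); move(b); flip(e,b)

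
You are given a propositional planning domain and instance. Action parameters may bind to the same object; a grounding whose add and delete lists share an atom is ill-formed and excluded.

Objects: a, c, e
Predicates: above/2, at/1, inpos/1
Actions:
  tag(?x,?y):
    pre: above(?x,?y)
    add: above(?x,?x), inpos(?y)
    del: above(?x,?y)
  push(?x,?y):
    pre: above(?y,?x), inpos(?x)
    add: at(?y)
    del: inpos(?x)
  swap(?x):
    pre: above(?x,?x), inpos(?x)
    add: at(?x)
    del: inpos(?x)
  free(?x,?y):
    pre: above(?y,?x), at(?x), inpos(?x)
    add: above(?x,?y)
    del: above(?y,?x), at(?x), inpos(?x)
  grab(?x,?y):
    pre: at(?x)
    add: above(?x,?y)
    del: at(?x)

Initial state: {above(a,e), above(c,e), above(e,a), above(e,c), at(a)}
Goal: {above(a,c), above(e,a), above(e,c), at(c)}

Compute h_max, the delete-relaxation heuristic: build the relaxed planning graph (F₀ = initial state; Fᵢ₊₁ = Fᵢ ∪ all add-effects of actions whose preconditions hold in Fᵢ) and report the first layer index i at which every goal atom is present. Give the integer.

F0 = init (5 atoms)
F1 = F0 ∪ {above(a,a), above(a,c), above(c,c), above(e,e), inpos(a), inpos(c), inpos(e)}  (12 atoms)
F2 = F1 ∪ {at(c), at(e)}  (14 atoms)
goal ⊆ F2  ⇒  h_max = 2

2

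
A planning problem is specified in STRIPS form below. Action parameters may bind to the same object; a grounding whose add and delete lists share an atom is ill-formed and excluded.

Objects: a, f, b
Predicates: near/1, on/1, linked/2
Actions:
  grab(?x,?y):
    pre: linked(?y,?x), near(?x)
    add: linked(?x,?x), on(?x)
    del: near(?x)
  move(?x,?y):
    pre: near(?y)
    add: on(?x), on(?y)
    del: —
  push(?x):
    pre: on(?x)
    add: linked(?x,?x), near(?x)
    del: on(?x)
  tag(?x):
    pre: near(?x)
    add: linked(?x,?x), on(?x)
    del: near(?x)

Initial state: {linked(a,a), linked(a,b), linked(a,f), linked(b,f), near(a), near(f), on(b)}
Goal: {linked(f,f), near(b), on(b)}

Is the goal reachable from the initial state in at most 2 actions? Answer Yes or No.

No

1. grab(f,a)  →  {linked(a,a), linked(a,b), linked(a,f), linked(b,f), linked(f,f), near(a), on(b), on(f)}
2. push(b)  →  {linked(a,a), linked(a,b), linked(a,f), linked(b,b), linked(b,f), linked(f,f), near(a), near(b), on(f)}
3. move(a,b)  →  {linked(a,a), linked(a,b), linked(a,f), linked(b,b), linked(b,f), linked(f,f), near(a), near(b), on(a), on(b), on(f)}
optimal plan length = 3; 3 > 2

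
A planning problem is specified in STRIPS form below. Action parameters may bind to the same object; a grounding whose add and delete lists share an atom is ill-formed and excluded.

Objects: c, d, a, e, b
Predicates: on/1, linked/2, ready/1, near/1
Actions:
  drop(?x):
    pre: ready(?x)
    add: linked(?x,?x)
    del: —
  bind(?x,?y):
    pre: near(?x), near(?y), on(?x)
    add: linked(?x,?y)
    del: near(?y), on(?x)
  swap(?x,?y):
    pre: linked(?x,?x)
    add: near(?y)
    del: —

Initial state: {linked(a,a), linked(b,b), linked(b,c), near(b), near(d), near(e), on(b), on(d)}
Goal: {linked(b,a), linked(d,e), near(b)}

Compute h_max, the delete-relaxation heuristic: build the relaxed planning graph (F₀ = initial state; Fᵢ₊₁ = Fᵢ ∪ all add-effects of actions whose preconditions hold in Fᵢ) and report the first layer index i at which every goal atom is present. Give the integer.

2

F0 = init (8 atoms)
F1 = F0 ∪ {linked(b,d), linked(b,e), linked(d,b), linked(d,d), linked(d,e), near(a), near(c)}  (15 atoms)
F2 = F1 ∪ {linked(b,a), linked(d,a), linked(d,c)}  (18 atoms)
goal ⊆ F2  ⇒  h_max = 2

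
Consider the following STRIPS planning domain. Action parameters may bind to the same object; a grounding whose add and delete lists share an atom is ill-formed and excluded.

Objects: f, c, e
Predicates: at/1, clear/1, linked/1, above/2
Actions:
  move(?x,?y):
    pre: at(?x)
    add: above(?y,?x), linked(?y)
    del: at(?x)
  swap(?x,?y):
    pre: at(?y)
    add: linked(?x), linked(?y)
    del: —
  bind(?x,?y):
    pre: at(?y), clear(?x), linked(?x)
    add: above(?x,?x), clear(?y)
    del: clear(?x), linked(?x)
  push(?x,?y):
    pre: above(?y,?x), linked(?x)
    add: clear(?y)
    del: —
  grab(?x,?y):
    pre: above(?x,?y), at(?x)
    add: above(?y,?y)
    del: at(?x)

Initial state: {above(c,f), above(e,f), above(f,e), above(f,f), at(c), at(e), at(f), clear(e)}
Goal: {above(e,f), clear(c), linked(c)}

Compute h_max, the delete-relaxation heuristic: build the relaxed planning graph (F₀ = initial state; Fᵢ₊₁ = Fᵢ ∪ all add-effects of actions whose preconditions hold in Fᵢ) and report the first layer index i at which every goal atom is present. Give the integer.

F0 = init (8 atoms)
F1 = F0 ∪ {above(c,c), above(c,e), above(e,c), above(e,e), above(f,c), linked(c), linked(e), linked(f)}  (16 atoms)
F2 = F1 ∪ {clear(c), clear(f)}  (18 atoms)
goal ⊆ F2  ⇒  h_max = 2

2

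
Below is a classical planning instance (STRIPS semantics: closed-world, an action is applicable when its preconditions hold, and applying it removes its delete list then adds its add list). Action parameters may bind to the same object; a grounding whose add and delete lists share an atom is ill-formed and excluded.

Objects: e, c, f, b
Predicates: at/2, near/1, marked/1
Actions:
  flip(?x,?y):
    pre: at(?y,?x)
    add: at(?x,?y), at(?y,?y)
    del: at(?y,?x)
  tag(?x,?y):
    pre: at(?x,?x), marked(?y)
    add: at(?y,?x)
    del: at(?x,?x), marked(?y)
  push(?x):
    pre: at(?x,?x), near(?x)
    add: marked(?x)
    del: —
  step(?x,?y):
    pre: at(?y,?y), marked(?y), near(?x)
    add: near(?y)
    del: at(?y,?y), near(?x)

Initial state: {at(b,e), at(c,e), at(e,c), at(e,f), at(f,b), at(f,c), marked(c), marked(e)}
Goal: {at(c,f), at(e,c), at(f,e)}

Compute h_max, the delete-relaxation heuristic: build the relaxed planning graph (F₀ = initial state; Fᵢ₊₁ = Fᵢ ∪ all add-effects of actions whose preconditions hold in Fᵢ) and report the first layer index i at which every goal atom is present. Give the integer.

1

F0 = init (8 atoms)
F1 = F0 ∪ {at(b,b), at(b,f), at(c,c), at(c,f), at(e,b), at(e,e), at(f,e), at(f,f)}  (16 atoms)
goal ⊆ F1  ⇒  h_max = 1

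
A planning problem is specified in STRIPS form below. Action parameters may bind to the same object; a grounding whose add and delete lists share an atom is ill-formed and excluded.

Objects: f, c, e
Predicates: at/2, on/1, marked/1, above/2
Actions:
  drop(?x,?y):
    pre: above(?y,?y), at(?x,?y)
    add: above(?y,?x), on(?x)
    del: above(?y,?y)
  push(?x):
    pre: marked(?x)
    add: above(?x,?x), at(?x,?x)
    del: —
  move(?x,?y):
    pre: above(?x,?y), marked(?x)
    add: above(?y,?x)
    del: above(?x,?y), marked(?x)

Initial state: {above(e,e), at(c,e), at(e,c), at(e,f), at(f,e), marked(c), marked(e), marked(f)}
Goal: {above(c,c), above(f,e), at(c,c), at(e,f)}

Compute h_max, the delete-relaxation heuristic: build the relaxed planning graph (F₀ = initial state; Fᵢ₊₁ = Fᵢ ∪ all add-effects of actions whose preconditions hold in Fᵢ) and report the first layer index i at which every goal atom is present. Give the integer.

F0 = init (8 atoms)
F1 = F0 ∪ {above(c,c), above(e,c), above(e,f), above(f,f), at(c,c), at(e,e), at(f,f), on(c), on(f)}  (17 atoms)
F2 = F1 ∪ {above(c,e), above(f,e), on(e)}  (20 atoms)
goal ⊆ F2  ⇒  h_max = 2

2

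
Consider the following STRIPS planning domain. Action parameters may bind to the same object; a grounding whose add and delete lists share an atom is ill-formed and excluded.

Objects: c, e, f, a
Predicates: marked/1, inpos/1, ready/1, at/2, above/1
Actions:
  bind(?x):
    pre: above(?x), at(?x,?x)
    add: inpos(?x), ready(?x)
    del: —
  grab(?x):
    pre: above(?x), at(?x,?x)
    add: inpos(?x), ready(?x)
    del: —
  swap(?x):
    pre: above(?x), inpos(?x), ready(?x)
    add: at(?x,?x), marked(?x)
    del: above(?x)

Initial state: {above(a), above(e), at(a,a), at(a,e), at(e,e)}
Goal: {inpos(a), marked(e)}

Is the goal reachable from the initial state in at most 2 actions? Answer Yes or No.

No

1. bind(e)  →  {above(a), above(e), at(a,a), at(a,e), at(e,e), inpos(e), ready(e)}
2. bind(a)  →  {above(a), above(e), at(a,a), at(a,e), at(e,e), inpos(a), inpos(e), ready(a), ready(e)}
3. swap(e)  →  {above(a), at(a,a), at(a,e), at(e,e), inpos(a), inpos(e), marked(e), ready(a), ready(e)}
optimal plan length = 3; 3 > 2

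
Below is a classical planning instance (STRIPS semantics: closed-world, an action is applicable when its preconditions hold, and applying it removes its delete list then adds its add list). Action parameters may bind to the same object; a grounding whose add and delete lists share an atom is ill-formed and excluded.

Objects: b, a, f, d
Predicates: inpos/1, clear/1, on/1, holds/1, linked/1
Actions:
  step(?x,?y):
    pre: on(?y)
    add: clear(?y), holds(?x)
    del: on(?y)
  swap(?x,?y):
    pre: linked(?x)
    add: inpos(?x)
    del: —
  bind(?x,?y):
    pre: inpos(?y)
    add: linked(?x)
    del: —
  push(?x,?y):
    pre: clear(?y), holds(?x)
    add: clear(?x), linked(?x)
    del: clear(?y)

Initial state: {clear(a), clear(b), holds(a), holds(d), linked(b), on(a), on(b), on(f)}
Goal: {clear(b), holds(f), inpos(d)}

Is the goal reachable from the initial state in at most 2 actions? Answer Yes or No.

1. step(f,b)  →  {clear(a), clear(b), holds(a), holds(d), holds(f), linked(b), on(a), on(f)}
2. push(d,a)  →  {clear(b), clear(d), holds(a), holds(d), holds(f), linked(b), linked(d), on(a), on(f)}
3. swap(d,b)  →  {clear(b), clear(d), holds(a), holds(d), holds(f), inpos(d), linked(b), linked(d), on(a), on(f)}
optimal plan length = 3; 3 > 2

No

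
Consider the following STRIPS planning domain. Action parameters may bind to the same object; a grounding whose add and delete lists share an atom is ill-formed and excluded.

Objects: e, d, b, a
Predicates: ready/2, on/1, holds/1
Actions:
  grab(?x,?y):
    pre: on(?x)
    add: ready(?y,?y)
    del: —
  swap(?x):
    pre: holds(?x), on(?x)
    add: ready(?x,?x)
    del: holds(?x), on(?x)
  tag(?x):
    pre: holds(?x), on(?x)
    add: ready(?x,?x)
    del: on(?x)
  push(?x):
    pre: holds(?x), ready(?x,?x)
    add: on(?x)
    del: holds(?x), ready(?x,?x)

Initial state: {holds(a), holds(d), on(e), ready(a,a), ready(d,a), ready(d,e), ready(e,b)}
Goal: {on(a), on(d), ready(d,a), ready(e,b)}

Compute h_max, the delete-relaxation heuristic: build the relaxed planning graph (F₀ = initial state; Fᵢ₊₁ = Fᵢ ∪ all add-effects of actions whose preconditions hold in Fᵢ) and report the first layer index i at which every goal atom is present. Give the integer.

2

F0 = init (7 atoms)
F1 = F0 ∪ {on(a), ready(b,b), ready(d,d), ready(e,e)}  (11 atoms)
F2 = F1 ∪ {on(d)}  (12 atoms)
goal ⊆ F2  ⇒  h_max = 2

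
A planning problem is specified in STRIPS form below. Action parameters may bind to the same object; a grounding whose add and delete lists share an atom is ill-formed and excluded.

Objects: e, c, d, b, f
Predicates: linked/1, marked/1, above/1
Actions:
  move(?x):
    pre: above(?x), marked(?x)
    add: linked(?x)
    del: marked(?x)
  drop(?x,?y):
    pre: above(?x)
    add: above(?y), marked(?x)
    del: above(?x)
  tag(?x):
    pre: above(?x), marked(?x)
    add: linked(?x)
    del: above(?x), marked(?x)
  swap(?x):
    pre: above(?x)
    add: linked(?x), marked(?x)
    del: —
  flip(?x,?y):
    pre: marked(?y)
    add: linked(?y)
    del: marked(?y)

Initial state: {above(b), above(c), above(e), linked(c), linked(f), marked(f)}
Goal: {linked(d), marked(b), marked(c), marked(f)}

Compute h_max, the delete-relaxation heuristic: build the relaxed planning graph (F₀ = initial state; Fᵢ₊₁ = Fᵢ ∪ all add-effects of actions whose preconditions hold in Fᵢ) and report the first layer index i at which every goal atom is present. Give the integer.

F0 = init (6 atoms)
F1 = F0 ∪ {above(d), above(f), linked(b), linked(e), marked(b), marked(c), marked(e)}  (13 atoms)
F2 = F1 ∪ {linked(d), marked(d)}  (15 atoms)
goal ⊆ F2  ⇒  h_max = 2

2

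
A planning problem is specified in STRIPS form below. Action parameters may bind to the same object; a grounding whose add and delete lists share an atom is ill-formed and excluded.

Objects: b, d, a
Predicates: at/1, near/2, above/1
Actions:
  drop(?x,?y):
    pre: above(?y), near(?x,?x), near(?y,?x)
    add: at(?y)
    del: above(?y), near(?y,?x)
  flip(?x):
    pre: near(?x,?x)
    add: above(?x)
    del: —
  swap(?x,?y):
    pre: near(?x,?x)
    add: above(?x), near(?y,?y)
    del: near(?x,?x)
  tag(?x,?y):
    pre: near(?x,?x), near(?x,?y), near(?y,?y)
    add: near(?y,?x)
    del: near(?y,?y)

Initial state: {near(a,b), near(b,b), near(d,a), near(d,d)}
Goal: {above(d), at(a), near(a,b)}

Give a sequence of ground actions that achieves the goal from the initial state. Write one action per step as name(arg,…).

1. swap(d,a)  →  {above(d), near(a,a), near(a,b), near(b,b), near(d,a)}
2. flip(a)  →  {above(a), above(d), near(a,a), near(a,b), near(b,b), near(d,a)}
3. drop(a,a)  →  {above(d), at(a), near(a,b), near(b,b), near(d,a)}

swap(d,a); flip(a); drop(a,a)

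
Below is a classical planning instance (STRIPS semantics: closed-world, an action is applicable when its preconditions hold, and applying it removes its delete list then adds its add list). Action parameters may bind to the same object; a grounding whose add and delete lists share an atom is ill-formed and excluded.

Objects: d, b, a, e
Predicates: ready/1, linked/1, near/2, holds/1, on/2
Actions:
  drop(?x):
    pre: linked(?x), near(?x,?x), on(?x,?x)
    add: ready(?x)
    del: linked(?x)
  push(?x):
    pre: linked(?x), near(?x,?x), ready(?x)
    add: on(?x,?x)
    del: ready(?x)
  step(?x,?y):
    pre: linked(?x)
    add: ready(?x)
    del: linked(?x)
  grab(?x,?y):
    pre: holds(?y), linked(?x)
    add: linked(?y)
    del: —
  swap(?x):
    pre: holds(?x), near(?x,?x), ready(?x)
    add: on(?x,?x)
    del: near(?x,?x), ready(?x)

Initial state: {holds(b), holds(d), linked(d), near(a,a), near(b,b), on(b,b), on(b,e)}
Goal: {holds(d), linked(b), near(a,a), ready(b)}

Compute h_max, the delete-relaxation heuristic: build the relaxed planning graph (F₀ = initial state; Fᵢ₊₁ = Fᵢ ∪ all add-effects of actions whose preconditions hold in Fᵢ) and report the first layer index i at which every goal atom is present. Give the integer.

2

F0 = init (7 atoms)
F1 = F0 ∪ {linked(b), ready(d)}  (9 atoms)
F2 = F1 ∪ {ready(b)}  (10 atoms)
goal ⊆ F2  ⇒  h_max = 2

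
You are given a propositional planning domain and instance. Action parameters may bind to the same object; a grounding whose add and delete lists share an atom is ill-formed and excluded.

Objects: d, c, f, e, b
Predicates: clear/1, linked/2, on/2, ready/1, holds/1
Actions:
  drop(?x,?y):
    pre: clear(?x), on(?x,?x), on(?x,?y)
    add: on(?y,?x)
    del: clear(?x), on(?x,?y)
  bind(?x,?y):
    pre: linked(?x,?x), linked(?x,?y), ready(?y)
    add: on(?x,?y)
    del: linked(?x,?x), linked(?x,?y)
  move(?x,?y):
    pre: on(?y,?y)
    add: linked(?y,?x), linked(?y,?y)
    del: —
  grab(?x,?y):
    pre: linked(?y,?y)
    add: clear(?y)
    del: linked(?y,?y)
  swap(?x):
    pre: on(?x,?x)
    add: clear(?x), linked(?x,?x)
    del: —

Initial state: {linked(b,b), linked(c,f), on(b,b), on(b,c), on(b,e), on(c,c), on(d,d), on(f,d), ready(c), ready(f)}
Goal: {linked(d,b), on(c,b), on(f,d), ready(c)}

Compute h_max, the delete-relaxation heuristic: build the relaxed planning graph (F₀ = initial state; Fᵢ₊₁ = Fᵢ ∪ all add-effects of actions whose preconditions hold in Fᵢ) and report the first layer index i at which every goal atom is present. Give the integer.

F0 = init (10 atoms)
F1 = F0 ∪ {clear(b), clear(c), clear(d), linked(b,c), linked(b,d), linked(b,e), linked(b,f), linked(c,b), linked(c,c), linked(c,d), linked(c,e), linked(d,b), linked(d,c), linked(d,d), linked(d,e), linked(d,f)}  (26 atoms)
F2 = F1 ∪ {on(b,f), on(c,b), on(c,f), on(d,c), on(d,f), on(e,b)}  (32 atoms)
goal ⊆ F2  ⇒  h_max = 2

2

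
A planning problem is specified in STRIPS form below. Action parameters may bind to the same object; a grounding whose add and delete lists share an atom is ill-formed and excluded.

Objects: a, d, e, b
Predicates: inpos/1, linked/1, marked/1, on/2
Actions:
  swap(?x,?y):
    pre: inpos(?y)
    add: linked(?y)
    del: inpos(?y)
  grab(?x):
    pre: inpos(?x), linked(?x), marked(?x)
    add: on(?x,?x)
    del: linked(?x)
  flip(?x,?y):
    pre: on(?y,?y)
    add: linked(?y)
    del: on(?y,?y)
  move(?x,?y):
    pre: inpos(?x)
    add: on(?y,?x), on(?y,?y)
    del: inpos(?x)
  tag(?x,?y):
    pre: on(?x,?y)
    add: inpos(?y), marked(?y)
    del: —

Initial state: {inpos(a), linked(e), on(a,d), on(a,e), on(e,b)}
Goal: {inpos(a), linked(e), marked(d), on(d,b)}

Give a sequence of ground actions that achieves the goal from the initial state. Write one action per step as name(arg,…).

tag(a,d); tag(e,b); move(b,d)

1. tag(a,d)  →  {inpos(a), inpos(d), linked(e), marked(d), on(a,d), on(a,e), on(e,b)}
2. tag(e,b)  →  {inpos(a), inpos(b), inpos(d), linked(e), marked(b), marked(d), on(a,d), on(a,e), on(e,b)}
3. move(b,d)  →  {inpos(a), inpos(d), linked(e), marked(b), marked(d), on(a,d), on(a,e), on(d,b), on(d,d), on(e,b)}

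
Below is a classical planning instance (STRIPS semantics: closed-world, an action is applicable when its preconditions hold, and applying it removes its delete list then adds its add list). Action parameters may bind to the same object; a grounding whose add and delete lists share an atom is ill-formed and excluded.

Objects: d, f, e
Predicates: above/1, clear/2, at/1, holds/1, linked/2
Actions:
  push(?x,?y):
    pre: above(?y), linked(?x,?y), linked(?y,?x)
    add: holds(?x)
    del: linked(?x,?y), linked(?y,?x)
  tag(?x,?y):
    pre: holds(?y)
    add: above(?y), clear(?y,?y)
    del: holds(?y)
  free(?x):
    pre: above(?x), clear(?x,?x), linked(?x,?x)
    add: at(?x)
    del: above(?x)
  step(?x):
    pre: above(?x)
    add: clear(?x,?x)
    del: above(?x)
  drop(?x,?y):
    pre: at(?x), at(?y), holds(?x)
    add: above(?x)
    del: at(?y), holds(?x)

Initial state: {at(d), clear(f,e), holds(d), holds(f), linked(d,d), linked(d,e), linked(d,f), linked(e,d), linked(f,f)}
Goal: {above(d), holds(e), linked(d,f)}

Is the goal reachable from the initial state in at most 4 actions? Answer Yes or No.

Yes

1. tag(d,d)  →  {above(d), at(d), clear(d,d), clear(f,e), holds(f), linked(d,d), linked(d,e), linked(d,f), linked(e,d), linked(f,f)}
2. push(e,d)  →  {above(d), at(d), clear(d,d), clear(f,e), holds(e), holds(f), linked(d,d), linked(d,f), linked(f,f)}
optimal plan length = 2; 2 ≤ 4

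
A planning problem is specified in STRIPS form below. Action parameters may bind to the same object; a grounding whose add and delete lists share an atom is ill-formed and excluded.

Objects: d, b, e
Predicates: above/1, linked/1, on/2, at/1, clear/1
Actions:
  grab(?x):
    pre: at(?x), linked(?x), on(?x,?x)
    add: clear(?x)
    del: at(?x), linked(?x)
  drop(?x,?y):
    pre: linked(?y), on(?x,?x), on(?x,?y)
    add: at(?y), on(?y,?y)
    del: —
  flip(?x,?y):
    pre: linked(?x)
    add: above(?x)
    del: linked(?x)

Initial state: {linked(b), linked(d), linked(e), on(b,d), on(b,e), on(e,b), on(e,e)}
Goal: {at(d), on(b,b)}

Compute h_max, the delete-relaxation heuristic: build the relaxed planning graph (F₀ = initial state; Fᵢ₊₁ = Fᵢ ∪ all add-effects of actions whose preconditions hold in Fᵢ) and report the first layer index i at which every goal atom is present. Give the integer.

F0 = init (7 atoms)
F1 = F0 ∪ {above(b), above(d), above(e), at(b), at(e), on(b,b)}  (13 atoms)
F2 = F1 ∪ {at(d), clear(b), clear(e), on(d,d)}  (17 atoms)
goal ⊆ F2  ⇒  h_max = 2

2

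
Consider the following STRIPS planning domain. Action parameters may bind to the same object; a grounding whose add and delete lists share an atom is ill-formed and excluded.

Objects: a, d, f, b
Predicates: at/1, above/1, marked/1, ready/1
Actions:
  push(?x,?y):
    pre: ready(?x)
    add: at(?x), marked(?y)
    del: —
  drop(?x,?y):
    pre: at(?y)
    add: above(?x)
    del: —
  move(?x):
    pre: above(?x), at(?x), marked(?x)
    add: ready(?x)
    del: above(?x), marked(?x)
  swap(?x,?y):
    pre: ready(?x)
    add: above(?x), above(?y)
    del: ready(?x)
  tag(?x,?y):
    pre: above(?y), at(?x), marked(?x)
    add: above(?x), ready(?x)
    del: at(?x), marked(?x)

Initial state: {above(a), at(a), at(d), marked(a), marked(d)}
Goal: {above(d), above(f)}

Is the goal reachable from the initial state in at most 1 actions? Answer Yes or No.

1. drop(d,a)  →  {above(a), above(d), at(a), at(d), marked(a), marked(d)}
2. drop(f,a)  →  {above(a), above(d), above(f), at(a), at(d), marked(a), marked(d)}
optimal plan length = 2; 2 > 1

No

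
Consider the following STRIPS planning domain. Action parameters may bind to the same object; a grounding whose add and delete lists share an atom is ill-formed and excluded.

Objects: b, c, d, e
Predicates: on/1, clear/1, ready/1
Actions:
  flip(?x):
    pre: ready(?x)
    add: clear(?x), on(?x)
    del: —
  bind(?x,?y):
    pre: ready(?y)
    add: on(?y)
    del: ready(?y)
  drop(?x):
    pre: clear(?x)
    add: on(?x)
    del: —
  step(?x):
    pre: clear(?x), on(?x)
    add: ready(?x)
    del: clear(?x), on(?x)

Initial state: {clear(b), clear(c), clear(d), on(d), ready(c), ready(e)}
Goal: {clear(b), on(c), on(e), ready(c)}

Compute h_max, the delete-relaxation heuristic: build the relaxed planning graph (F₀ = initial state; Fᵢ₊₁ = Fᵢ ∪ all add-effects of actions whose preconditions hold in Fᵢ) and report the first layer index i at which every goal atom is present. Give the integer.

F0 = init (6 atoms)
F1 = F0 ∪ {clear(e), on(b), on(c), on(e), ready(d)}  (11 atoms)
goal ⊆ F1  ⇒  h_max = 1

1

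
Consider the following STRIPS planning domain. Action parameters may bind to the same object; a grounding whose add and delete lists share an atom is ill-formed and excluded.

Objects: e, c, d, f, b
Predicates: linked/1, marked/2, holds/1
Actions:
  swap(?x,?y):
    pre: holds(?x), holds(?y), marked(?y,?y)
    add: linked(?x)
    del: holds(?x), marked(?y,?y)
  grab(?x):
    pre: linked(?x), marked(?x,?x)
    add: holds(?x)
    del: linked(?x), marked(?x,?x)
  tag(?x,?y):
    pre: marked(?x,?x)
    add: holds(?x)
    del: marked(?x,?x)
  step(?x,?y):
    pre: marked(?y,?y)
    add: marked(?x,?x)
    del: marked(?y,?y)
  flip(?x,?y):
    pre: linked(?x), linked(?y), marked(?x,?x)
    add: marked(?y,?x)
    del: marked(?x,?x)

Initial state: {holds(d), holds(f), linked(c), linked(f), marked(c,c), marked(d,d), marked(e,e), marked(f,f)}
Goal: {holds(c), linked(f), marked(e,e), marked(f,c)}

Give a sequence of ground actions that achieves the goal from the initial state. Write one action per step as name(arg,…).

tag(c,e); step(c,d); flip(c,f)

1. tag(c,e)  →  {holds(c), holds(d), holds(f), linked(c), linked(f), marked(d,d), marked(e,e), marked(f,f)}
2. step(c,d)  →  {holds(c), holds(d), holds(f), linked(c), linked(f), marked(c,c), marked(e,e), marked(f,f)}
3. flip(c,f)  →  {holds(c), holds(d), holds(f), linked(c), linked(f), marked(e,e), marked(f,c), marked(f,f)}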